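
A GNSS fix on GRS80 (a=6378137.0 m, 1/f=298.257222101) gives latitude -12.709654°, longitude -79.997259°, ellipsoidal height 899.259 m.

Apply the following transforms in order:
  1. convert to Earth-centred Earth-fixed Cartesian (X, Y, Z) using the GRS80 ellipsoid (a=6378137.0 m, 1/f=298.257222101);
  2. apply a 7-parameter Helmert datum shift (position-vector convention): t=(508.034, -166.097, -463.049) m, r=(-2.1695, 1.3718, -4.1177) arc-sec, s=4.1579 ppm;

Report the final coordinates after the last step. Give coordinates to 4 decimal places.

start: φ=-12.709654°, λ=-79.997259°, h=899.259 m
→ ECEF (a=6378137.000, f=1/298.257222101): X=1081034.6985, Y=-6129137.8127, Z=-1394287.3713
→ Helmert 7p (PV): X=1081415.5968, Y=-6129365.6402, Z=-1394698.9405

X=1081415.5968 m, Y=-6129365.6402 m, Z=-1394698.9405 m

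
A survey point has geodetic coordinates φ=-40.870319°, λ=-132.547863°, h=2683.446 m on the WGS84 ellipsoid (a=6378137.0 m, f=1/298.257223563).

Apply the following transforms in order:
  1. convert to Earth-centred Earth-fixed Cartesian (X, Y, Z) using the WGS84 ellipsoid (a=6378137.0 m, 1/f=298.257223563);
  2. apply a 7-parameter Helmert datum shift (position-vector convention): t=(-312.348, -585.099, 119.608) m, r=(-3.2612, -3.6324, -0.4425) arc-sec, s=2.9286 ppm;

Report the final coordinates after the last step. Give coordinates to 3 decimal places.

X=-3267721.100 m, Y=-3560491.338 m, Z=-4153193.352 m

start: φ=-40.870319°, λ=-132.547863°, h=2683.446 m
→ ECEF (a=6378137.000, f=1/298.257223563): X=-3267464.6874, Y=-3559837.1562, Z=-4153299.5392
→ Helmert 7p (PV): X=-3267721.1001, Y=-3560491.3377, Z=-4153193.3522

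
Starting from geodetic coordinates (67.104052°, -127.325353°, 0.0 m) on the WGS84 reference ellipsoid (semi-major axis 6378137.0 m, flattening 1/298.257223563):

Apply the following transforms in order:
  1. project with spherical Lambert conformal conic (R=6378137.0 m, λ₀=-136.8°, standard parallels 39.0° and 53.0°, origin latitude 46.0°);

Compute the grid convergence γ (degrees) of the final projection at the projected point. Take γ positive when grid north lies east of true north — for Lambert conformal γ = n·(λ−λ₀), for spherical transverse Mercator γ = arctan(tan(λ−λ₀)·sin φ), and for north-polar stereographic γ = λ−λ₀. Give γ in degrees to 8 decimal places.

6.83261732

start: φ=67.104052°, λ=-127.325353°, h=0.000 m
→ into lcc (λ₀=-136.8°): φ=67.10405200°, λ−λ₀=9.47464700°
convergence γ = 6.83261732°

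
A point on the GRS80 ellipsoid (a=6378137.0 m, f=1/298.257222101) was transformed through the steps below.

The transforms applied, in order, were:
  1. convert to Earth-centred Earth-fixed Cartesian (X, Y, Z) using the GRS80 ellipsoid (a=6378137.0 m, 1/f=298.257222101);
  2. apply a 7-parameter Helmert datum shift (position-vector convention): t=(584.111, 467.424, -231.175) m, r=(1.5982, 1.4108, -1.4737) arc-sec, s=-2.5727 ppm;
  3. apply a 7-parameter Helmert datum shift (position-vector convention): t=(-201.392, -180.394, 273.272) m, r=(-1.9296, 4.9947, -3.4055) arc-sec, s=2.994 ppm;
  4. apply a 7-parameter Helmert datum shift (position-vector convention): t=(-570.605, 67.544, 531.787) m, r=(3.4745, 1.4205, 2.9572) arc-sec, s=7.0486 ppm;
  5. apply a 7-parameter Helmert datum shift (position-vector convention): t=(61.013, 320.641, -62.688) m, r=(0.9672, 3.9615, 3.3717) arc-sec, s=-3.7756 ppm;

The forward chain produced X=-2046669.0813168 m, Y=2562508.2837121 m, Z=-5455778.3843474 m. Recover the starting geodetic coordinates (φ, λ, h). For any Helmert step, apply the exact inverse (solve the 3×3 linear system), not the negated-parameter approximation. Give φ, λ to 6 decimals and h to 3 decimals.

φ=-59.168998°, λ=128.616433°, h=3294.585 m

start: X=-2046669.0813, Y=2562508.2837, Z=-5455778.3843 m
→ Helmert⁻¹: X=-2046591.1557, Y=2562205.1882, Z=-5455787.6161
→ Helmert⁻¹: X=-2045931.8207, Y=2562057.0060, Z=-5456338.1913
→ Helmert⁻¹: X=-2045634.4753, Y=2562247.0011, Z=-5456620.6916
→ Helmert⁻¹: X=-2046204.8327, Y=2561729.2702, Z=-5456437.3988
→ geod (Bowring, a=6378137.000): φ=-59.16899800°, λ=128.61643300°, h=3294.5850 m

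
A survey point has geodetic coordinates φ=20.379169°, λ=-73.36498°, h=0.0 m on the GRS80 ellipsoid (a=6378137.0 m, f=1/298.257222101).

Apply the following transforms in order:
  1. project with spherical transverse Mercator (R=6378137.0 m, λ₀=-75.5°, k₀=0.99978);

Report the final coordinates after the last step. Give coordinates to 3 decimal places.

E=222783.335 m, N=2269545.525 m

start: φ=20.379169°, λ=-73.364980°, h=0.000 m
→ tm (R=6378137.0, λ₀=-75.5°): E=222783.3350, N=2269545.5246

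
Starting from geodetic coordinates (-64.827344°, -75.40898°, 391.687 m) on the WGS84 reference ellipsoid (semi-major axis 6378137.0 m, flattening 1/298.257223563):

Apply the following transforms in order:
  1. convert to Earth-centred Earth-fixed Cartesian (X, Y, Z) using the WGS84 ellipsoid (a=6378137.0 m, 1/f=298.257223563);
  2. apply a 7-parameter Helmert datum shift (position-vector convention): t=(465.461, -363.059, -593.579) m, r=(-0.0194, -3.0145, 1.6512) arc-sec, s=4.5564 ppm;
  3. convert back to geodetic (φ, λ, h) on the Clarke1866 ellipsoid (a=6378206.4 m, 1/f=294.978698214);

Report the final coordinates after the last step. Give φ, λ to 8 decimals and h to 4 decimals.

start: φ=-64.827344°, λ=-75.408980°, h=391.687 m
→ ECEF (a=6378137.000, f=1/298.257223563): X=685356.9889, Y=-2632817.5810, Z=-5749902.8054
→ Helmert 7p (PV): X=685930.6826, Y=-2633187.6905, Z=-5750512.3193
→ geod (Bowring, a=6378206.400): φ=-64.82723487°, λ=-75.39925291°, h=1282.5042 m

φ=-64.82723487°, λ=-75.39925291°, h=1282.5042 m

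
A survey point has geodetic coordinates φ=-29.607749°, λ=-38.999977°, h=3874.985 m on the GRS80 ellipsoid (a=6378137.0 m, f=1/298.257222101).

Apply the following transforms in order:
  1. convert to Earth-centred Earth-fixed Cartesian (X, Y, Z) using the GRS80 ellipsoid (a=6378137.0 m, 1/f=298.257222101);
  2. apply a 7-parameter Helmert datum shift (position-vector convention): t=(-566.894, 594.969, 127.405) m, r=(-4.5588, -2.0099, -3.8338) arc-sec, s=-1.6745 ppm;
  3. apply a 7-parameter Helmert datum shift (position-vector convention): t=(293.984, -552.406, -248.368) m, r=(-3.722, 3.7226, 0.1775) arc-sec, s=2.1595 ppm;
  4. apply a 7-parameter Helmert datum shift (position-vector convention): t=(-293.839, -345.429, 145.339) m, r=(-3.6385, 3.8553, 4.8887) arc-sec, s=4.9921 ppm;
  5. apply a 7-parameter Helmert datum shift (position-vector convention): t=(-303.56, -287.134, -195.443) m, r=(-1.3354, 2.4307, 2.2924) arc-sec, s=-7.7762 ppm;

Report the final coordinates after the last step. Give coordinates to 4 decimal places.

start: φ=-29.607749°, λ=-38.999977°, h=3874.985 m
→ ECEF (a=6378137.000, f=1/298.257222101): X=4315677.0643, Y=-3494763.5107, Z=-3134558.7048
→ Helmert 7p (PV): X=4315068.5314, Y=-3494312.1830, Z=-3134306.7579
→ Helmert 7p (PV): X=4315318.2737, Y=-3494924.9796, Z=-3134576.7173
→ Helmert 7p (PV): X=4315070.2224, Y=-3495240.8715, Z=-3134466.0340
→ Helmert 7p (PV): X=4314735.0155, Y=-3495473.1620, Z=-3134665.3240

X=4314735.0155 m, Y=-3495473.1620 m, Z=-3134665.3240 m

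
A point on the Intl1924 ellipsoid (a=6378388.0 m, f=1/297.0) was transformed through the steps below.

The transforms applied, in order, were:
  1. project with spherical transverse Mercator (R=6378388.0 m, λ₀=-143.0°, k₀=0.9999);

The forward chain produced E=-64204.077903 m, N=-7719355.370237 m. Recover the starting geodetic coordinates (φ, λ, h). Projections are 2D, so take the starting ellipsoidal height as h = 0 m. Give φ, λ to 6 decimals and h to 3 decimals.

start: E=-64204.0779, N=-7719355.3702 m
→ tm⁻¹: φ=-69.34065400°, λ=-144.63500800°

φ=-69.340654°, λ=-144.635008°, h=0.000 m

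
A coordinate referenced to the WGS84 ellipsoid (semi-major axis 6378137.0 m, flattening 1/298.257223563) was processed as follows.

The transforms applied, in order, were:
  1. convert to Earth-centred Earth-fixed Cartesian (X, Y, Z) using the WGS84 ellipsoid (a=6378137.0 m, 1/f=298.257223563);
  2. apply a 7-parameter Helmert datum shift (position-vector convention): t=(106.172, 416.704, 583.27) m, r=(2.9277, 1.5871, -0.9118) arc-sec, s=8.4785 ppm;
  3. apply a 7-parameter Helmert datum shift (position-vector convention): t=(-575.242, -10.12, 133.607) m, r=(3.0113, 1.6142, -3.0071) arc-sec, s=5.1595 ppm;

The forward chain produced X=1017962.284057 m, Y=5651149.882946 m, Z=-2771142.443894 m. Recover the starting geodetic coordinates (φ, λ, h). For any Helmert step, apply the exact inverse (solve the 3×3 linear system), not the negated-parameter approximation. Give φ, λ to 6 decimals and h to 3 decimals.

φ=-25.921446°, λ=79.783808°, h=1672.480 m

start: X=1017962.2841, Y=5651149.8829, Z=-2771142.4439 m
→ Helmert⁻¹: X=1018471.5725, Y=5651105.2348, Z=-2771336.2837
→ Helmert⁻¹: X=1018353.1166, Y=5650605.7785, Z=-2771968.4206
→ geod (Bowring, a=6378137.000): φ=-25.92144600°, λ=79.78380800°, h=1672.4800 m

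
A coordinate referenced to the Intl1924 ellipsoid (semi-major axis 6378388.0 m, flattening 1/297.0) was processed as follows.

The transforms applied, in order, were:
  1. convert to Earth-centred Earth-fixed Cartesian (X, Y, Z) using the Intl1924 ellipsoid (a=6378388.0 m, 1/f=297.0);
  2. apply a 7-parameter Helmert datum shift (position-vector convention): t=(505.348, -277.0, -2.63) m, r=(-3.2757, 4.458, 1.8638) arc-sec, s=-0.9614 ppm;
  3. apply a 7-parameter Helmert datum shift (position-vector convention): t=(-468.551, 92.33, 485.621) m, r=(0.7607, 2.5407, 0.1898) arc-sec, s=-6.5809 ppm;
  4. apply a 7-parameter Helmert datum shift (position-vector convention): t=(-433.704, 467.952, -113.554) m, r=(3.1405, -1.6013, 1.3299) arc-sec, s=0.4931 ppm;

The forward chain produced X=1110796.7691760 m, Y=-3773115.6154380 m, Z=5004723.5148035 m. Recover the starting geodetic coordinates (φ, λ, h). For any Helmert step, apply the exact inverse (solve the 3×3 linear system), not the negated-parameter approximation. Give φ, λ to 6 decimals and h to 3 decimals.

φ=52.019526°, λ=-73.594016°, h=241.897 m

start: X=1110796.7692, Y=-3773115.6154, Z=5004723.5148 m
→ Helmert⁻¹: X=1111244.4499, Y=-3773512.6693, Z=5004883.4279
→ Helmert⁻¹: X=1111655.2014, Y=-3773612.3997, Z=5004458.3505
→ Helmert⁻¹: X=1111008.6644, Y=-3773428.5420, Z=5004429.8781
→ geod (Bowring, a=6378388.000): φ=52.01952600°, λ=-73.59401600°, h=241.8970 m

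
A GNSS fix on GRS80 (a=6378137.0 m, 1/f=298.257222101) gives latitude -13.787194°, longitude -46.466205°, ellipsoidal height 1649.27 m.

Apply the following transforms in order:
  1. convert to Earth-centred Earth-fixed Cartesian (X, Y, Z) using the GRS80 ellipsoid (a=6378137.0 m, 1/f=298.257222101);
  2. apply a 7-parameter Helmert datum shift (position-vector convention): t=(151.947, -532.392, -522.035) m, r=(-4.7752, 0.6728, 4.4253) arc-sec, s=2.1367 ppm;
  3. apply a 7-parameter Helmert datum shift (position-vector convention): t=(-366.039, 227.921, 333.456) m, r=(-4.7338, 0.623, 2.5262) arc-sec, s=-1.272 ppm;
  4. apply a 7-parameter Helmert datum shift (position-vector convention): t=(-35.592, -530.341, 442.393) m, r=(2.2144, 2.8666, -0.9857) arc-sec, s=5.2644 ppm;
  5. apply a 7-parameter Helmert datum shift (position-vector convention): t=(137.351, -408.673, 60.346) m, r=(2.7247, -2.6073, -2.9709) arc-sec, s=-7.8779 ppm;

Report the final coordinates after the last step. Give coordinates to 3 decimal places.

X=4268419.255 m, Y=-4493941.828 m, Z=-1510135.072 m

start: φ=-13.787194°, λ=-46.466205°, h=1649.270 m
→ ECEF (a=6378137.000, f=1/298.257222101): X=4268485.2198, Y=-4492734.7079, Z=-1510519.2247
→ Helmert 7p (PV): X=4268737.7497, Y=-4493220.0912, Z=-1510954.3996
→ Helmert 7p (PV): X=4268416.7472, Y=-4492968.8506, Z=-1510528.7951
→ Helmert 7p (PV): X=4268361.1618, Y=-4493527.0257, Z=-1510201.9110
→ Helmert 7p (PV): X=4268419.2554, Y=-4493941.8281, Z=-1510135.0715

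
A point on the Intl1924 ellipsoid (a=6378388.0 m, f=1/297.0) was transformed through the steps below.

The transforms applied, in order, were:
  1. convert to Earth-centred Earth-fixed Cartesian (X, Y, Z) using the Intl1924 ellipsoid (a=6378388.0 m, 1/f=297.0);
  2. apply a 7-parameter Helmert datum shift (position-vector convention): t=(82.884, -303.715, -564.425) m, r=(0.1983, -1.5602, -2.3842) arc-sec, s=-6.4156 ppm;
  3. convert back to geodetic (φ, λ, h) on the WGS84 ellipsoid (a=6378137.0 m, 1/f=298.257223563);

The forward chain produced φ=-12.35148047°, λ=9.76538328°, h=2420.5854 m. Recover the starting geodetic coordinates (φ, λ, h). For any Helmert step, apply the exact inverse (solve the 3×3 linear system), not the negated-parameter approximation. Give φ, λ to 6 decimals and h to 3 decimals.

φ=-12.347339°, λ=9.768930°, h=2064.571 m

start: φ=-12.351480°, λ=9.765383°, h=2420.585 m
→ ECEF (a=6378137.000, f=1/298.257223563): X=6143501.5213, Y=1057344.8746, Z=-1355927.6803
→ Helmert⁻¹: X=6143435.5726, Y=1057725.0836, Z=-1355419.4370
→ geod (Bowring, a=6378388.000): φ=-12.34733900°, λ=9.76893000°, h=2064.5710 m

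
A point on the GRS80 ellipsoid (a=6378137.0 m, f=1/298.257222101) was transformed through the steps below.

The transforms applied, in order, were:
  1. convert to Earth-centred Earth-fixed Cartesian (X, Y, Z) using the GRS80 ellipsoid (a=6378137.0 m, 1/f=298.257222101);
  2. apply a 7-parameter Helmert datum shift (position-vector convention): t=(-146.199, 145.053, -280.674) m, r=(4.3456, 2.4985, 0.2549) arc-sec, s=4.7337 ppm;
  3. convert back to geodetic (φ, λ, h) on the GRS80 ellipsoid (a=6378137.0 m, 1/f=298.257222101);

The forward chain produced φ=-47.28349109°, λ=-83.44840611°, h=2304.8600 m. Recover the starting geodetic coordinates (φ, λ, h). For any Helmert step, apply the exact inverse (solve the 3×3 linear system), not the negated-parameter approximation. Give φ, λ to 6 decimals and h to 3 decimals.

start: φ=-47.283491°, λ=-83.448406°, h=2304.860 m
→ ECEF (a=6378137.000, f=1/298.257222101): X=494745.2535, Y=-4307831.1536, Z=-4664895.4577
→ Helmert⁻¹: X=494940.2874, Y=-4308054.6975, Z=-4664495.9453
→ geod (Bowring, a=6378137.000): φ=-47.27944000°, λ=-83.44618300°, h=2177.1000 m

φ=-47.279440°, λ=-83.446183°, h=2177.100 m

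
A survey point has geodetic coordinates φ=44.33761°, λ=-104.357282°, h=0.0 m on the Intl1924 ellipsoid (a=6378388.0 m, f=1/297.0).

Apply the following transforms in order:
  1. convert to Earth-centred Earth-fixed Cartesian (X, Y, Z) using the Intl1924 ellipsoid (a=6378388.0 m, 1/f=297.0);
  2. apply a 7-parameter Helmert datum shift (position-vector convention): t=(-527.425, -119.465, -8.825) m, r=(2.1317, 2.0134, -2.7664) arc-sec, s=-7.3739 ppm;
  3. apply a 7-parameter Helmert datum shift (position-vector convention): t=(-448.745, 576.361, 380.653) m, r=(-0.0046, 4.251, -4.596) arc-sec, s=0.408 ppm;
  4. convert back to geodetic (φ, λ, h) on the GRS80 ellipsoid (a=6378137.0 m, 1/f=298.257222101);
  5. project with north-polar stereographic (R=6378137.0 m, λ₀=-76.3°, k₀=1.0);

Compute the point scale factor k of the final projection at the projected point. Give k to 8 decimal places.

1.17721948

start: φ=44.337610°, λ=-104.357282°, h=0.000 m
→ ECEF (a=6378388.000, f=1/297.0): X=-1133100.4955, Y=-4426834.5198, Z=4435078.7467
→ Helmert 7p (PV): X=-1133635.6454, Y=-4426951.9801, Z=4435002.5283
→ Helmert 7p (PV): X=-1134092.0915, Y=-4426352.0667, Z=4435408.4531
→ geod (Bowring, a=6378137.000): φ=44.34030246°, λ=-104.37082761°, h=278.5484 m
→ into stereo (λ₀=-76.3°): φ=44.34030246°, λ−λ₀=-28.07082761°
scale k = 1.17721948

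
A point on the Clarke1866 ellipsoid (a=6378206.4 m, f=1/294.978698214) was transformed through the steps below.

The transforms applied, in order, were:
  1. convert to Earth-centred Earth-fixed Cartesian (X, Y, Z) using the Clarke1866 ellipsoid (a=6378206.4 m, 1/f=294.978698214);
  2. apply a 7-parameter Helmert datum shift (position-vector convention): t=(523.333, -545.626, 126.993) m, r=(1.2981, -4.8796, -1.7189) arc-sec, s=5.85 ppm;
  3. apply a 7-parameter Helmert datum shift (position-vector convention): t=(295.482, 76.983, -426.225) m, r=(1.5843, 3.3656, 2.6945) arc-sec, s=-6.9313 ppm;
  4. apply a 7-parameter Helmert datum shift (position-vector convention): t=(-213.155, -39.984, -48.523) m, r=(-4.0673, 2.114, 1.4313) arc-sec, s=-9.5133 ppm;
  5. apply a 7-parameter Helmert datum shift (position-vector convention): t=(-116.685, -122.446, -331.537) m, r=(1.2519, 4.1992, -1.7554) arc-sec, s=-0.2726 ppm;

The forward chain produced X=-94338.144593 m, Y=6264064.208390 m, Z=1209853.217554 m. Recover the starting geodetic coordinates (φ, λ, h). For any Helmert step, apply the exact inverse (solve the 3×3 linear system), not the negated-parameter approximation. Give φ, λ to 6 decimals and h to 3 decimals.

φ=11.007927°, λ=90.867282°, h=3929.083 m

start: X=-94338.1446, Y=6264064.2084, Z=1209853.2176 m
→ Helmert⁻¹: X=-94299.4327, Y=6264194.9043, Z=1210145.1449
→ Helmert⁻¹: X=-94056.1087, Y=6264271.2689, Z=1210327.7410
→ Helmert⁻¹: X=-94290.1680, Y=6264248.2363, Z=1210712.7046
→ Helmert⁻¹: X=-94836.5158, Y=6264764.0415, Z=1210541.4468
→ geod (Bowring, a=6378206.400): φ=11.00792700°, λ=90.86728200°, h=3929.0830 m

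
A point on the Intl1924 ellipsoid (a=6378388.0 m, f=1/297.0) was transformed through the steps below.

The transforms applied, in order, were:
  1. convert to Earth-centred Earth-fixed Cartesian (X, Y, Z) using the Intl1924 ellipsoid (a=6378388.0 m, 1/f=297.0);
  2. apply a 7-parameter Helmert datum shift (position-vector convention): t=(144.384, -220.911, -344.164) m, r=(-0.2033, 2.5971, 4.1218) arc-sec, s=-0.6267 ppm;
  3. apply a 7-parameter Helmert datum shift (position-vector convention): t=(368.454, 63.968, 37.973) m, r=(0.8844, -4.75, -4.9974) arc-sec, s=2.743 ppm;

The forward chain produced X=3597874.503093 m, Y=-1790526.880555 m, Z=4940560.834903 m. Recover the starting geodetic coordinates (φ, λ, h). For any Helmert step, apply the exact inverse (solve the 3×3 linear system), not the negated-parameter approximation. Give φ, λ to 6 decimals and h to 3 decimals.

φ=51.068061°, λ=-26.458279°, h=3114.366 m

start: X=3597874.5031, Y=-1790526.8806, Z=4940560.8349 m
→ Helmert⁻¹: X=3597653.3325, Y=-1790477.5897, Z=4940434.1380
→ Helmert⁻¹: X=3597413.2163, Y=-1790334.5577, Z=4940824.9292
→ geod (Bowring, a=6378388.000): φ=51.06806100°, λ=-26.45827900°, h=3114.3660 m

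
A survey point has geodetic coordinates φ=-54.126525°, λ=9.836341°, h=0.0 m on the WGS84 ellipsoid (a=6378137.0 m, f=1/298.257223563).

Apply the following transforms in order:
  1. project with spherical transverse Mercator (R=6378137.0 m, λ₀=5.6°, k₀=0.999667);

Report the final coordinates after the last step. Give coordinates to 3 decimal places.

start: φ=-54.126525°, λ=9.836341°, h=0.000 m
→ tm (R=6378137.0, λ₀=5.6°): E=276177.8194, N=-6031610.4474

E=276177.819 m, N=-6031610.447 m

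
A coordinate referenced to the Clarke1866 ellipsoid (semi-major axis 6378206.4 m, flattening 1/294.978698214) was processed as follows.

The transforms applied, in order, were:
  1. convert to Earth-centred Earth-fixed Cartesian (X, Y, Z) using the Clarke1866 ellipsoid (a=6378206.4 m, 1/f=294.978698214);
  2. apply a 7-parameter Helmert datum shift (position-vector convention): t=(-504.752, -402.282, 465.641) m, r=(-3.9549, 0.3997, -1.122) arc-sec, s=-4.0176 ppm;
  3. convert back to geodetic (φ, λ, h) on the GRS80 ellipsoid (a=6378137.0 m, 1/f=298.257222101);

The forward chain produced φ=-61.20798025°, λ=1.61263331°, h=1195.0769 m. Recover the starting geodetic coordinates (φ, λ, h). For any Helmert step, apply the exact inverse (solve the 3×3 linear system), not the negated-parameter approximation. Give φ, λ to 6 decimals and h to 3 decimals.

φ=-61.207599°, λ=1.622138°, h=1990.327 m

start: φ=-61.207980°, λ=1.612633°, h=1195.077 m
→ ECEF (a=6378137.000, f=1/298.257222101): X=3079195.6587, Y=86689.1972, Z=-5567588.7915
→ Helmert⁻¹: X=3079723.0992, Y=87215.3432, Z=-5568069.1626
→ geod (Bowring, a=6378206.400): φ=-61.20759900°, λ=1.62213800°, h=1990.3270 m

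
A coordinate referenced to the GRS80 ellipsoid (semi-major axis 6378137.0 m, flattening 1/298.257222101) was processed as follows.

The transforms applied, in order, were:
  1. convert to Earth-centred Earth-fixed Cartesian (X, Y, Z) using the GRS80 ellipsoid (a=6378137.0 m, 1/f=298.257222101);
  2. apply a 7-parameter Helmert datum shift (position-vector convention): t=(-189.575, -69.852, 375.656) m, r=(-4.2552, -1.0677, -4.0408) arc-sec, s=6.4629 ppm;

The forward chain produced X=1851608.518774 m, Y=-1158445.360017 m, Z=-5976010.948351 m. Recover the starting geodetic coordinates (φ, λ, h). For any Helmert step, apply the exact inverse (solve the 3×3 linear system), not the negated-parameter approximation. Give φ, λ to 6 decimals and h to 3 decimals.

φ=-70.048134°, λ=-32.024231°, h=3730.872 m

start: X=1851608.5188, Y=-1158445.3600, Z=-5976010.9484 m
→ Helmert⁻¹: X=1851777.8797, Y=-1158208.4531, Z=-5976381.4589
→ geod (Bowring, a=6378137.000): φ=-70.04813400°, λ=-32.02423100°, h=3730.8720 m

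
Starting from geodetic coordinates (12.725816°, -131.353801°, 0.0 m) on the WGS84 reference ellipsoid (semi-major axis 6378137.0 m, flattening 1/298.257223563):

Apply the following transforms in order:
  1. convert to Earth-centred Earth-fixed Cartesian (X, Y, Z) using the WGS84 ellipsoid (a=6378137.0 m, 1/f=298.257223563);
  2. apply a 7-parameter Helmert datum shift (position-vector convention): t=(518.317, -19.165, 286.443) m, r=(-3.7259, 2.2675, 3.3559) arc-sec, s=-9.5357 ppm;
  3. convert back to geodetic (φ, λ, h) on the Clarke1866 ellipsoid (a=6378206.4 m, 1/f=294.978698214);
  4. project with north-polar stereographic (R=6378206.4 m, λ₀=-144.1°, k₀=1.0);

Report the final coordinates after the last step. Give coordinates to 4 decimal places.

E=2250338.5549 m, N=-9944433.8462 m

start: φ=12.725816°, λ=-131.353801°, h=0.000 m
→ ECEF (a=6378137.000, f=1/298.257223563): X=-4111229.2128, Y=-4670861.1108, Z=1395833.6311
→ Helmert 7p (PV): X=-4110580.3543, Y=-4670877.4107, Z=1396236.3309
→ geod (Bowring, a=6378206.400): φ=12.73111796°, λ=-131.34921672°, h=-375.3758 m
→ stereo (R=6378206.4, λ₀=-144.1°): E=2250338.5549, N=-9944433.8462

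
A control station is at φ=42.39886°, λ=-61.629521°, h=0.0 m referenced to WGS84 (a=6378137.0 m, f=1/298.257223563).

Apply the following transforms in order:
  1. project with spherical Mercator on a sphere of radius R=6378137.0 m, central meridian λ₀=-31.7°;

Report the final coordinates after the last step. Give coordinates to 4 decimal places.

E=-3331739.0374 m, N=5220915.2610 m

start: φ=42.398860°, λ=-61.629521°, h=0.000 m
→ merc (R=6378137.0, λ₀=-31.7°): E=-3331739.0374, N=5220915.2610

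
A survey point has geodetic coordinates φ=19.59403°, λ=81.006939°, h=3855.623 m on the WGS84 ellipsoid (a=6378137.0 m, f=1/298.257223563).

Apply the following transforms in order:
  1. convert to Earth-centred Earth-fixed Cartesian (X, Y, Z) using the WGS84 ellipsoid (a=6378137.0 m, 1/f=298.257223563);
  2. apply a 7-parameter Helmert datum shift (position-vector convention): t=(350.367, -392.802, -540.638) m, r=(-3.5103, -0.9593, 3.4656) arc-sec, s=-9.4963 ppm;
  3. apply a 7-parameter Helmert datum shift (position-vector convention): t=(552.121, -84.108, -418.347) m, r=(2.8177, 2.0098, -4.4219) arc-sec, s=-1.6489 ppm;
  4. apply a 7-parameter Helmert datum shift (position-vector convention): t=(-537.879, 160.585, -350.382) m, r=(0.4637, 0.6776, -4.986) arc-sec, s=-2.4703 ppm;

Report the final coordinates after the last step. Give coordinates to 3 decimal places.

X=940726.073 m, Y=5940331.069 m, Z=2125351.595 m

start: φ=19.594030°, λ=81.006939°, h=3855.623 m
→ ECEF (a=6378137.000, f=1/298.257223563): X=940185.3329, Y=5940753.0206, Z=2126704.3955
→ Helmert 7p (PV): X=940417.0669, Y=5940355.7928, Z=2126046.8330
→ Helmert 7p (PV): X=941115.7020, Y=5940212.6861, Z=2125696.9658
→ Helmert 7p (PV): X=940726.0725, Y=5940331.0689, Z=2125351.5951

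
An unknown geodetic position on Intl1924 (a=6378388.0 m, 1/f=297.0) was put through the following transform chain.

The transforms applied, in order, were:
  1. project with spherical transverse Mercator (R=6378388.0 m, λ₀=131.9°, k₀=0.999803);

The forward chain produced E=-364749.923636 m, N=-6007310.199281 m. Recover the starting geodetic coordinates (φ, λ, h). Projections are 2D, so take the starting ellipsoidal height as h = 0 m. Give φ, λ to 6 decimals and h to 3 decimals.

φ=-53.844601°, λ=126.342684°, h=0.000 m

start: E=-364749.9236, N=-6007310.1993 m
→ tm⁻¹: φ=-53.84460100°, λ=126.34268400°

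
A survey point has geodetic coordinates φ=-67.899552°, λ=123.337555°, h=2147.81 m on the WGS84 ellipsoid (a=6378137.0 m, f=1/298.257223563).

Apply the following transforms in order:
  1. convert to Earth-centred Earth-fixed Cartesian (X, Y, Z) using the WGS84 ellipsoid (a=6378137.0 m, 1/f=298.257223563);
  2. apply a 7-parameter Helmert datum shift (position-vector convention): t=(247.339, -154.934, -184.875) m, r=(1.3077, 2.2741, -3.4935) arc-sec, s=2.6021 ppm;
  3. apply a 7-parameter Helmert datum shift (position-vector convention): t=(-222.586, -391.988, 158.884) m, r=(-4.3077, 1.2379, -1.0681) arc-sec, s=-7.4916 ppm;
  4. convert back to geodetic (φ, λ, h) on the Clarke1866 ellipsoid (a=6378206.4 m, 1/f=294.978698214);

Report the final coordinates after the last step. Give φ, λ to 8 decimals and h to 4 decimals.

start: φ=-67.899552°, λ=123.337555°, h=2147.810 m
→ ECEF (a=6378137.000, f=1/298.257223563): X=-1323030.1725, Y=2011246.8516, Z=-5888877.0123
→ Helmert 7p (PV): X=-1322817.1376, Y=2011156.8943, Z=-5889049.8730
→ Helmert 7p (PV): X=-1323054.7422, Y=2010633.7015, Z=-5888880.9331
→ geod (Bowring, a=6378206.400): φ=-67.90519690°, λ=123.34606515°, h=2098.5771 m

φ=-67.90519690°, λ=123.34606515°, h=2098.5771 m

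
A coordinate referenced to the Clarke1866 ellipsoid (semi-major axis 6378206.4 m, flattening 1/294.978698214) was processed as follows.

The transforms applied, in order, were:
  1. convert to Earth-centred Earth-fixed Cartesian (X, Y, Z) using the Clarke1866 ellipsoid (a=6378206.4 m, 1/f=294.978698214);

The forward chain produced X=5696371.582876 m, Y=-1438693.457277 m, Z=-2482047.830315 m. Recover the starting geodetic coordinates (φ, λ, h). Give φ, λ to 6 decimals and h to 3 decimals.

start: X=5696371.5829, Y=-1438693.4573, Z=-2482047.8303 m
→ geod (Bowring, a=6378206.400): φ=-23.04180900°, λ=-14.17437800°, h=3095.3410 m

φ=-23.041809°, λ=-14.174378°, h=3095.341 m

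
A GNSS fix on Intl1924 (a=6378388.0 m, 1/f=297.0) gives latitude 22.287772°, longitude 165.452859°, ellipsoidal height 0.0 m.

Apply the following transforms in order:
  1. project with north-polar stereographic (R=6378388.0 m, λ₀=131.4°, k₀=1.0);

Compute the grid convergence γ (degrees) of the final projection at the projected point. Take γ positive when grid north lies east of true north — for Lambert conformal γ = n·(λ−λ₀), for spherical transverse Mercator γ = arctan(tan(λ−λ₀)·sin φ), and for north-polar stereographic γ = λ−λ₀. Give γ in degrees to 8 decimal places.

34.05285900

start: φ=22.287772°, λ=165.452859°, h=0.000 m
→ into stereo (λ₀=131.4°): φ=22.28777200°, λ−λ₀=34.05285900°
convergence γ = 34.05285900°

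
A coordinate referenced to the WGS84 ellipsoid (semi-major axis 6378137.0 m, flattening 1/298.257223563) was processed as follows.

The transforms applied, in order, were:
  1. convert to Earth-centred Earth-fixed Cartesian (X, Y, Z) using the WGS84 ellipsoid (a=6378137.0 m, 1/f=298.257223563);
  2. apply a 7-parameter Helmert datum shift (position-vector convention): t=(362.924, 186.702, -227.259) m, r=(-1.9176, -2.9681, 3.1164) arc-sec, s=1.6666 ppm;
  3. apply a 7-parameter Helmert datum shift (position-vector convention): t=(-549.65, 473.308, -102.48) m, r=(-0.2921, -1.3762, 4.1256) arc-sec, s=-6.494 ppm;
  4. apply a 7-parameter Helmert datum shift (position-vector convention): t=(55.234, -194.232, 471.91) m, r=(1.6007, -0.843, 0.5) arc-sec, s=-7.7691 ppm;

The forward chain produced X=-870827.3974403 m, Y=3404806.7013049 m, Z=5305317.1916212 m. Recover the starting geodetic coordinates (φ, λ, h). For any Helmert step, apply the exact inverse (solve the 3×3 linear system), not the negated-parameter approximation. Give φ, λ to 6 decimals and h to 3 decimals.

start: X=-870827.3974, Y=3404806.7013, Z=5305317.1916 m
→ Helmert⁻¹: X=-870859.4625, Y=3405070.6663, Z=5304863.6302
→ Helmert⁻¹: X=-870211.9716, Y=3404629.3607, Z=5305011.1884
→ Helmert⁻¹: X=-870445.6670, Y=3404400.8142, Z=5305273.7812
→ geod (Bowring, a=6378137.000): φ=56.65866200°, λ=104.34226200°, h=203.9880 m

φ=56.658662°, λ=104.342262°, h=203.988 m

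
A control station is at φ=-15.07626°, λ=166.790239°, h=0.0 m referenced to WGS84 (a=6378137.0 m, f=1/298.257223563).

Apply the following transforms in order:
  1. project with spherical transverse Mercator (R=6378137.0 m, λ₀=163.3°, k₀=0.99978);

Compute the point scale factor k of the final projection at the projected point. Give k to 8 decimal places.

start: φ=-15.076260°, λ=166.790239°, h=0.000 m
→ into tm (λ₀=163.3°): φ=-15.07626000°, λ−λ₀=3.49023900°
scale k = 1.00151184

1.00151184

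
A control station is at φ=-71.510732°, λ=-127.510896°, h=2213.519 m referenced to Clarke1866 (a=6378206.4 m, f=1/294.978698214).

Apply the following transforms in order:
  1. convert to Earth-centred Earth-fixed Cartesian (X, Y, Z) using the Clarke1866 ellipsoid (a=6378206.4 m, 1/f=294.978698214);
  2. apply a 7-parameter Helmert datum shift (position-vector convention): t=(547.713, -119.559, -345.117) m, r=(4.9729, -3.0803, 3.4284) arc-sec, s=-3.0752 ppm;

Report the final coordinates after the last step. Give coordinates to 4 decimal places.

X=-1235173.3024 m, Y=-1609935.9170 m, Z=-6028894.8106 m

start: φ=-71.510732°, λ=-127.510896°, h=2213.519 m
→ ECEF (a=6378206.400, f=1/294.978698214): X=-1235841.6030, Y=-1609946.1103, Z=-6028510.9623
→ Helmert 7p (PV): X=-1235173.3024, Y=-1609935.9170, Z=-6028894.8106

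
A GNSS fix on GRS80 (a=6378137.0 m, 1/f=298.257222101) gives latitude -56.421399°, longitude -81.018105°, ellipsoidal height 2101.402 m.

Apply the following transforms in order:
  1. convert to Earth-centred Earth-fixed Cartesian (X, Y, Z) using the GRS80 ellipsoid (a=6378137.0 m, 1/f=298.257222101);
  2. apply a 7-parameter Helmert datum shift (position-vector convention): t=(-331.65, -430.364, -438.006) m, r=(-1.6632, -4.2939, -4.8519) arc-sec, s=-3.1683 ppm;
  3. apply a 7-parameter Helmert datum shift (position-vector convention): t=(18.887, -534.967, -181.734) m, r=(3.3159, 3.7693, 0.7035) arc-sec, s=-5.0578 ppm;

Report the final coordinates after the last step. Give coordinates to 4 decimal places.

X=551832.1205 m, Y=-3494542.8577 m, Z=-5292890.3404 m

start: φ=-56.421399°, λ=-81.018105°, h=2101.402 m
→ ECEF (a=6378137.000, f=1/298.257222101): X=552206.2335, Y=-3493637.5715, Z=-5292287.5470
→ Helmert 7p (PV): X=551900.8259, Y=-3494112.5297, Z=-5292669.1194
→ Helmert 7p (PV): X=551832.1205, Y=-3494542.8577, Z=-5292890.3404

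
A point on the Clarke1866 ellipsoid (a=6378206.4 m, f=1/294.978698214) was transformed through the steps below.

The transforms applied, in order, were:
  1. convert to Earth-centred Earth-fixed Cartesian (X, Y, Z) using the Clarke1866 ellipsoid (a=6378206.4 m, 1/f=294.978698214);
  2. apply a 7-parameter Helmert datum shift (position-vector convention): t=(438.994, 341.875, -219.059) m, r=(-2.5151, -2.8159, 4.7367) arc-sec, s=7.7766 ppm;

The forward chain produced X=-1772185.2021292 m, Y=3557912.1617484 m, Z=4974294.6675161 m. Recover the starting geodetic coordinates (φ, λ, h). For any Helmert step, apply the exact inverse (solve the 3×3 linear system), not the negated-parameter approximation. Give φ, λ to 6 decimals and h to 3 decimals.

start: X=-1772185.2021, Y=3557912.1617, Z=4974294.6675 m
→ Helmert⁻¹: X=-1772460.8039, Y=3557522.6669, Z=4974542.6182
→ geod (Bowring, a=6378206.400): φ=51.56499400°, λ=116.48381500°, h=2407.5410 m

φ=51.564994°, λ=116.483815°, h=2407.541 m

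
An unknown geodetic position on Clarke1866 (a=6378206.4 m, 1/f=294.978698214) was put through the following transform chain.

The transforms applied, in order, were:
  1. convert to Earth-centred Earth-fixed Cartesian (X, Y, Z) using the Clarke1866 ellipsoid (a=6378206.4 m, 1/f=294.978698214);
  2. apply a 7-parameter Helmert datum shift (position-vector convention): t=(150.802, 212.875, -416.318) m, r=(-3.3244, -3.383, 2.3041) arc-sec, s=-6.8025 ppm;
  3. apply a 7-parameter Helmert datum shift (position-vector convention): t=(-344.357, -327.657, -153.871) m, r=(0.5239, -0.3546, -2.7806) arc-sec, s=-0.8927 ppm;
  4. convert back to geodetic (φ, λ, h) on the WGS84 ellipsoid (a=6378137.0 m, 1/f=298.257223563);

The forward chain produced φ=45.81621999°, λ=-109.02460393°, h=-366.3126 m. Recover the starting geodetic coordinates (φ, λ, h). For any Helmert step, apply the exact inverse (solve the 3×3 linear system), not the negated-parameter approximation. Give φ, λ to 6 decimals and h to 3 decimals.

φ=45.822644°, λ=-109.021336°, h=24.608 m

start: φ=45.816220°, λ=-109.024604°, h=-366.313 m
→ ECEF (a=6378137.000, f=1/298.257223563): X=-1451476.8315, Y=-4209521.7100, Z=4550771.4848
→ Helmert⁻¹: X=-1451069.2030, Y=-4209205.8130, Z=4550942.6042
→ Helmert⁻¹: X=-1451202.2519, Y=-4209504.4666, Z=4551345.8394
→ geod (Bowring, a=6378206.400): φ=45.82264400°, λ=-109.02133600°, h=24.6080 m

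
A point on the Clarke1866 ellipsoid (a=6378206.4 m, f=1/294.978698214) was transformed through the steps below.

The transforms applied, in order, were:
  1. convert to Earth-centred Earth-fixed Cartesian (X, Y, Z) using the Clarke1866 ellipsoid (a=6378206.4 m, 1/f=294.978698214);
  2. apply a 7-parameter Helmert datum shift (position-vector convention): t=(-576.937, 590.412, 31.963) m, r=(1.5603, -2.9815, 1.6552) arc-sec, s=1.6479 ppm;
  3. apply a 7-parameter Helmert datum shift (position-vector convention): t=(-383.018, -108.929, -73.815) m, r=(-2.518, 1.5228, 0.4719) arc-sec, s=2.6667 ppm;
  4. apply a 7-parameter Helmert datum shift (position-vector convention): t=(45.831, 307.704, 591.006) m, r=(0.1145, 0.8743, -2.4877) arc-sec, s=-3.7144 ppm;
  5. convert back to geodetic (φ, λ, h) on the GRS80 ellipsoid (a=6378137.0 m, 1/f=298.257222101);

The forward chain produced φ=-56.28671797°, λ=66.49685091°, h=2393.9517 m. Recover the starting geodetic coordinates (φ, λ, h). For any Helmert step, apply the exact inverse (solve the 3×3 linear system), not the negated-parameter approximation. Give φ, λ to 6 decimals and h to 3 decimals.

φ=-56.293960°, λ=66.478699°, h=2742.730 m

start: φ=-56.286718°, λ=66.496851°, h=2393.952 m
→ ECEF (a=6378137.000, f=1/298.257222101): X=1415602.5671, Y=3255173.7433, Z=-5284219.2151
→ Helmert⁻¹: X=1415545.1387, Y=3254892.2681, Z=-5284825.6578
→ Helmert⁻¹: X=1415970.8433, Y=3255053.7909, Z=-5284687.5598
→ Helmert⁻¹: X=1416495.1718, Y=3254406.6722, Z=-5284755.9073
→ geod (Bowring, a=6378206.400): φ=-56.29396000°, λ=66.47869900°, h=2742.7300 m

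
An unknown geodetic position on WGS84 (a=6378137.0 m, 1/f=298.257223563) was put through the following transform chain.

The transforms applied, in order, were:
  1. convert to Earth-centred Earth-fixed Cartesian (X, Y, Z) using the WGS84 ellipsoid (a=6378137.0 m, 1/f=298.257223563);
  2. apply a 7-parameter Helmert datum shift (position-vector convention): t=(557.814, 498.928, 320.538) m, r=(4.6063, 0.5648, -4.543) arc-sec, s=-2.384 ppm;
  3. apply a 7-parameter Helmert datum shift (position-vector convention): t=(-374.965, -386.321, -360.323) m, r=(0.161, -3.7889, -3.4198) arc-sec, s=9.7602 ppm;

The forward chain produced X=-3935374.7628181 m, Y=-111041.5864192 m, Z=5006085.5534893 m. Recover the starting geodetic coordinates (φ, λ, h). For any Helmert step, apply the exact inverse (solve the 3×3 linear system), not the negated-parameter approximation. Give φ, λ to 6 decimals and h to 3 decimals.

φ=52.003968°, λ=-178.381632°, h=3904.976 m

start: X=-3935374.7628, Y=-111041.5864, Z=5006085.5535 m
→ Helmert⁻¹: X=-3934867.5918, Y=-110715.5164, Z=5006469.3795
→ Helmert⁻¹: X=-3935446.0469, Y=-111189.5908, Z=5006152.4831
→ geod (Bowring, a=6378137.000): φ=52.00396800°, λ=-178.38163200°, h=3904.9760 m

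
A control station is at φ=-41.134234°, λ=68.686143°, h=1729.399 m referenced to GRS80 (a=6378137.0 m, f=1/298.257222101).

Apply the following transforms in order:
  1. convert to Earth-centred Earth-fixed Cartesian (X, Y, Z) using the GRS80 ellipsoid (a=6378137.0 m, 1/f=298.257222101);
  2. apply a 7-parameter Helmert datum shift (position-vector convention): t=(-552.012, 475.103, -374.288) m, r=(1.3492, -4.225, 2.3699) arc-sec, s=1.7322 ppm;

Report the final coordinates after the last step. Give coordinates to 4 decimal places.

X=1748570.6209 m, Y=4483498.9792 m, Z=-4175116.4908 m

start: φ=-41.134234°, λ=68.686143°, h=1729.399 m
→ ECEF (a=6378137.000, f=1/298.257222101): X=1749085.5965, Y=4482968.7066, Z=-4174800.1221
→ Helmert 7p (PV): X=1748570.6209, Y=4483498.9792, Z=-4175116.4908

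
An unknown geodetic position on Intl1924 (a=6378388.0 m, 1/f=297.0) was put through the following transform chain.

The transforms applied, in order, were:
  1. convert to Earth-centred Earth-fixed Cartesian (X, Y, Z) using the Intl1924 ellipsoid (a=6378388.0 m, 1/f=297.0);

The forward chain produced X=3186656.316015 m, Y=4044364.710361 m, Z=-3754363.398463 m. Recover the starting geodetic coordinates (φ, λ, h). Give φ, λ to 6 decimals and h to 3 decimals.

start: X=3186656.3160, Y=4044364.7104, Z=-3754363.3985 m
→ geod (Bowring, a=6378388.000): φ=-36.28185100°, λ=51.76453900°, h=1446.3370 m

φ=-36.281851°, λ=51.764539°, h=1446.337 m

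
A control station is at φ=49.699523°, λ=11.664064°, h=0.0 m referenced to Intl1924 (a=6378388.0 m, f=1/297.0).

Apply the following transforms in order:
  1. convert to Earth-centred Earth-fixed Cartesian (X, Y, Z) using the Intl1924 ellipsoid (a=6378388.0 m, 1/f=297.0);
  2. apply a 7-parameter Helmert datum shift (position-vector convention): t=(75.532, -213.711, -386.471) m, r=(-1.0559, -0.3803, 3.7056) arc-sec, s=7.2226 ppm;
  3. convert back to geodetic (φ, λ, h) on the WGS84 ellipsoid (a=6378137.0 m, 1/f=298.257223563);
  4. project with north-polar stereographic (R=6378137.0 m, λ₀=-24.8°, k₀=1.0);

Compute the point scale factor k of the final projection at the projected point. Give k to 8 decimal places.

1.13467032

start: φ=49.699523°, λ=11.664064°, h=0.000 m
→ ECEF (a=6378388.000, f=1/297.0): X=4048246.5767, Y=835703.9494, Z=4841332.0801
→ Helmert 7p (PV): X=4048327.4076, Y=835593.7864, Z=4840983.7620
→ geod (Bowring, a=6378137.000): φ=49.69629641°, λ=11.66234208°, h=-30.9121 m
→ into stereo (λ₀=-24.8°): φ=49.69629641°, λ−λ₀=36.46234208°
scale k = 1.13467032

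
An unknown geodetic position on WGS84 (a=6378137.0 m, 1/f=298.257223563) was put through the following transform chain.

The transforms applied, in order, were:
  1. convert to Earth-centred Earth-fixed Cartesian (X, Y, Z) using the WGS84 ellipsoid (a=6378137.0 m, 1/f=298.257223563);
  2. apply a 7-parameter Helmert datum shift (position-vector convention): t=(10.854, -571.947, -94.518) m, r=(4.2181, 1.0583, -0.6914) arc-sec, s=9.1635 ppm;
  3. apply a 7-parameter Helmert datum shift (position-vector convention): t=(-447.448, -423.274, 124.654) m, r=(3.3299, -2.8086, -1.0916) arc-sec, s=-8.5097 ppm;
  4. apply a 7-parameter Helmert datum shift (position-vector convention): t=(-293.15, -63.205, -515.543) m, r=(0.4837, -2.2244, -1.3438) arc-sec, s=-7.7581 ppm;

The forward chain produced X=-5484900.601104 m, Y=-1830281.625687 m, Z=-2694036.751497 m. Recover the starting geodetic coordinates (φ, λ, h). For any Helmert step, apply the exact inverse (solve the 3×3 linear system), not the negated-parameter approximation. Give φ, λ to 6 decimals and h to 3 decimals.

φ=-25.127374°, λ=-161.552394°, h=3621.934 m

start: X=-5484900.6011, Y=-1830281.6257, Z=-2694036.7515 m
→ Helmert⁻¹: X=-5484667.1245, Y=-1830274.6683, Z=-2693478.6655
→ Helmert⁻¹: X=-5484293.3378, Y=-1829939.4738, Z=-2693522.0225
→ Helmert⁻¹: X=-5484233.9853, Y=-1829424.2264, Z=-2693393.5503
→ geod (Bowring, a=6378137.000): φ=-25.12737400°, λ=-161.55239400°, h=3621.9340 m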